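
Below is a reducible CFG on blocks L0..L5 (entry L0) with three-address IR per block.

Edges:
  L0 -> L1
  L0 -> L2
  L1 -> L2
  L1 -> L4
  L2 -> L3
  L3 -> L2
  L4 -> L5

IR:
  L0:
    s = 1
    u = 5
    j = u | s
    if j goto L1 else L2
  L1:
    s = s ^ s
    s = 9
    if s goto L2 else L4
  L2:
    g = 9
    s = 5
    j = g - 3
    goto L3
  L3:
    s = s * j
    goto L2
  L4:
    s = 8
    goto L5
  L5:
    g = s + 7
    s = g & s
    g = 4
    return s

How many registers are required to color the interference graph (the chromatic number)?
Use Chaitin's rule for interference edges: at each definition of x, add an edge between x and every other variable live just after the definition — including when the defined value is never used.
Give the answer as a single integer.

def/use:
  L0: def={j,s,u} ue=∅
  L1: def={s} ue={s}
  L2: def={g,j,s} ue=∅
  L3: def={s} ue={j,s}
  L4: def={s} ue=∅
  L5: def={g,s} ue={s}

Backward fixpoint:
  L0 li=∅ lo={s}
  L1 li={s} lo=∅
  L2 li=∅ lo={j,s}
  L3 li={j,s} lo=∅
  L4 li=∅ lo={s}
  L5 li={s} lo=∅

Conflict graph:
  g — {s}
  j — {s}
  s — {g,j,u}
  u — {s}

Chromatic number:
  clique {g,s} ⇒ need ≥ 2
  assign g→r1 j→r1 s→r0 u→r1 — no edge inside a register ⇒ χ ≤ 2
  χ = 2

Answer: 2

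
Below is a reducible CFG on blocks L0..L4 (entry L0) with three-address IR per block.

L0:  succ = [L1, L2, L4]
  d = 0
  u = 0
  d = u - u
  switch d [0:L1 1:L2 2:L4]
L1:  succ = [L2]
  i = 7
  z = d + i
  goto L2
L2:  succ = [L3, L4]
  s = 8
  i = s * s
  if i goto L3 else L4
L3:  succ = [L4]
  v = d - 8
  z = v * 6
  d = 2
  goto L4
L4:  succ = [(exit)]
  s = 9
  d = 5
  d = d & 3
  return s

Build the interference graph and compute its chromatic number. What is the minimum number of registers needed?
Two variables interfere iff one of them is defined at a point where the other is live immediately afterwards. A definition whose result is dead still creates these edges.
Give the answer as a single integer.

Answer: 2

Working:
Per-block:
  L0: {d,u} / ∅
  L1: {i,z} / {d}
  L2: {i,s} / ∅
  L3: {d,v,z} / {d}
  L4: {d,s} / ∅

Live sets:
  L0 li=∅ lo={d}
  L1 li={d} lo={d}
  L2 li={d} lo={d}
  L3 li={d} lo=∅
  L4 li=∅ lo=∅

Interfere edges:
  d — {i,s,z}
  i — {d}
  s — {d}
  u — ∅
  v — ∅
  z — {d}

Colouring:
  {d,i} pairwise interfere (2-clique) ⇒ χ ≥ 2
  assign d→c0 i→c1 s→c1 u→c0 v→c0 z→c1 — no edge inside a register ⇒ χ ≤ 2
  χ = 2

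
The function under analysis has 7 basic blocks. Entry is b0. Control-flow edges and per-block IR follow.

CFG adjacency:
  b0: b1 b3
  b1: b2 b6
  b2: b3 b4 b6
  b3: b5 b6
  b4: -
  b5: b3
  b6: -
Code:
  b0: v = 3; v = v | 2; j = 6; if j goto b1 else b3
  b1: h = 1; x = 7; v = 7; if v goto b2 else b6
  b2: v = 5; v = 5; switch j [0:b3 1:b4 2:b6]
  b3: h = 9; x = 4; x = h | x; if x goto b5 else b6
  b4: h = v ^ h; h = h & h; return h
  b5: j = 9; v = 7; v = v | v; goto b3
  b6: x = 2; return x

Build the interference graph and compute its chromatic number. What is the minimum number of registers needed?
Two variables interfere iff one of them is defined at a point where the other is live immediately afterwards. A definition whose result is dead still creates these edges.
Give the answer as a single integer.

Per-block:
  b0: {j,v} / ∅
  b1: {h,v,x} / ∅
  b2: {v} / {j}
  b3: {h,x} / ∅
  b4: {h} / {h,v}
  b5: {j,v} / ∅
  b6: {x} / ∅

Liveness:
  live b0: ∅→{j}
  live b1: {j}→{h,j}
  live b2: {h,j}→{h,v}
  live b3: ∅→∅
  live b4: {h,v}→∅
  live b5: ∅→∅
  live b6: ∅→∅

Interference:
  h↔{j,v,x}
  j↔{h,v,x}
  v↔{h,j}
  x↔{h,j}

Colouring:
  {h,j,v} pairwise interfere (3-clique) ⇒ χ ≥ 3
  3-colouring: r0={h}  r1={j}  r2={v,x}
  χ = 3

Answer: 3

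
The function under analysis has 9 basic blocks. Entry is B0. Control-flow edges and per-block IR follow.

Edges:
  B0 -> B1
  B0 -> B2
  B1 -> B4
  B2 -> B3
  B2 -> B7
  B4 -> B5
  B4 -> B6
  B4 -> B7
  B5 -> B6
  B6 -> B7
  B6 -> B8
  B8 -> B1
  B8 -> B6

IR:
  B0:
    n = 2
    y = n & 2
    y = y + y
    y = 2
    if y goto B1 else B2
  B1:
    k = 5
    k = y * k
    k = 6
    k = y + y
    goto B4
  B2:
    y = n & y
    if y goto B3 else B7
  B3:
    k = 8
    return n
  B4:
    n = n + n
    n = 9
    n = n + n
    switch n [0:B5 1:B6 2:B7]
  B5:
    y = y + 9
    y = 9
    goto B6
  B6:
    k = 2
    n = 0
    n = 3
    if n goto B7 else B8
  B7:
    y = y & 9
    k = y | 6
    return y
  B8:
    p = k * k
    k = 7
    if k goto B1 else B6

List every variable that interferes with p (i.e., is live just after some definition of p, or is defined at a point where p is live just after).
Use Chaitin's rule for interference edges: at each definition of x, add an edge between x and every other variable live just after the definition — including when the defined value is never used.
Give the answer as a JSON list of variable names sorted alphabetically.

Answer: ["n", "y"]

Working:
def/use:
  B0: def={n,y} ue=∅
  B1: def={k} ue={y}
  B2: def={y} ue={n,y}
  B3: def={k} ue={n}
  B4: def={n} ue={n}
  B5: def={y} ue={y}
  B6: def={k,n} ue=∅
  B7: def={k,y} ue={y}
  B8: def={k,p} ue={k}

Backward fixpoint:
  B0: in=∅ out={n,y}
  B1: in={n,y} out={n,y}
  B2: in={n,y} out={n,y}
  B3: in={n} out=∅
  B4: in={n,y} out={y}
  B5: in={y} out={y}
  B6: in={y} out={k,n,y}
  B7: in={y} out=∅
  B8: in={k,n,y} out={n,y}

Interference:
  k↔{n,y}
  n↔{k,p,y}
  p↔{n,y}
  y↔{k,n,p}

N(p) = ["n", "y"]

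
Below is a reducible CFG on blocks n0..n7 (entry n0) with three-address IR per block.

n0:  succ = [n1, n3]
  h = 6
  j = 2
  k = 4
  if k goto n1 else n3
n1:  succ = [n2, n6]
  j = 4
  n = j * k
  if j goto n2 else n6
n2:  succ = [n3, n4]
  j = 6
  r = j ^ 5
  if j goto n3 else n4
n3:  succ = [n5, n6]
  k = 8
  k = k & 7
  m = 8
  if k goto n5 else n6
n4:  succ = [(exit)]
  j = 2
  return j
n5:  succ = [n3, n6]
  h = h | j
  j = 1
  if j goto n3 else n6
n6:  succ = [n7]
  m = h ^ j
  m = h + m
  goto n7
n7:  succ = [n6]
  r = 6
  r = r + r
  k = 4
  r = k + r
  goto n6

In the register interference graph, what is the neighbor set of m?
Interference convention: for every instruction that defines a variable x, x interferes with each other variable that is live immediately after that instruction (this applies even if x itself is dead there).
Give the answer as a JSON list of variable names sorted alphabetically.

def/use:
  n0 def {h,j,k} use ∅
  n1 def {j,n} use {k}
  n2 def {j,r} use ∅
  n3 def {k,m} use ∅
  n4 def {j} use ∅
  n5 def {h,j} use {h,j}
  n6 def {m} use {h,j}
  n7 def {k,r} use ∅

Live sets:
  live n0: ∅→{h,j,k}
  live n1: {h,k}→{h,j}
  live n2: {h}→{h,j}
  live n3: {h,j}→{h,j}
  live n4: ∅→∅
  live n5: {h,j}→{h,j}
  live n6: {h,j}→{h,j}
  live n7: {h,j}→{h,j}

Interference:
  h — {j,k,m,n,r}
  j — {h,k,m,n,r}
  k — {h,j,m,r}
  m — {h,j,k}
  n — {h,j}
  r — {h,j,k}

N(m) = ["h", "j", "k"]

Answer: ["h", "j", "k"]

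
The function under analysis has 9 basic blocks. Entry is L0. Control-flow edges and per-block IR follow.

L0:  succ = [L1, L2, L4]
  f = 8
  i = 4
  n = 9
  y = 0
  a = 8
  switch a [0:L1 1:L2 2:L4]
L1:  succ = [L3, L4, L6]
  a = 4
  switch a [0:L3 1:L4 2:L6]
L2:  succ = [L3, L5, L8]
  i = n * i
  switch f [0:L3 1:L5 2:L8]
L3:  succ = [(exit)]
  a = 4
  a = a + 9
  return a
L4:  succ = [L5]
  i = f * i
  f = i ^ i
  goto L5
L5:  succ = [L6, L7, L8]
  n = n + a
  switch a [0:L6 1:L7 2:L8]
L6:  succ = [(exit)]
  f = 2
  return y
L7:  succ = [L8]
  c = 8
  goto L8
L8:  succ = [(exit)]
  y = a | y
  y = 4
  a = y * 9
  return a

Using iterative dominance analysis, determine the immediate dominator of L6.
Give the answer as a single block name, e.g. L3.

Answer: L0

Working:
idom tree: L1←L0 L2←L0 L3←L0 L4←L0 L5←L0 L6←L0 L7←L5 L8←L0
Dom∩ at merges:
  L3: preds {L1,L2}: {L0,L1} ∩ {L0,L2} = {L0}; idom=L0
  L4: preds {L0,L1}: {L0} ∩ {L0,L1} = {L0}; idom=L0
  L5: preds {L2,L4}: {L0,L2} ∩ {L0,L4} = {L0}; idom=L0
  L6: preds {L1,L5}: {L0,L1} ∩ {L0,L5} = {L0}; idom=L0
  L8: preds {L2,L5,L7}: {L0,L2} ∩ {L0,L5} ∩ {L0,L5,L7} = {L0}; idom=L0

idom(L6) = L0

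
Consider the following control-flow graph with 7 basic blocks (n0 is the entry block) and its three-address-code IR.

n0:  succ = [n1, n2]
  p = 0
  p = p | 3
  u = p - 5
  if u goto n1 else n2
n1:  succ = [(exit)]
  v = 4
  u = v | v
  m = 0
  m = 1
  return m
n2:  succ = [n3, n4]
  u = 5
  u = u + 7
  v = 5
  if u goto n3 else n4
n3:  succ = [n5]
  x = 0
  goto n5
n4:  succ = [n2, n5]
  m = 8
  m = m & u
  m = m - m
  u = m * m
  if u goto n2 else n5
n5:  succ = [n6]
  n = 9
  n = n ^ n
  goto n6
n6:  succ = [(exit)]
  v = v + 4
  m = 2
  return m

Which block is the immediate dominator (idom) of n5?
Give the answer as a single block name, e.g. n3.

idom tree: n1←n0 n2←n0 n3←n2 n4←n2 n5←n2 n6←n5
Join-block Dom:
  n2: preds {n0,n4}: {n0} ∩ {n0,n2,n4} = {n0}; idom=n0
  n5: preds {n3,n4}: {n0,n2,n3} ∩ {n0,n2,n4} = {n0,n2}; idom=n2

idom(n5) = n2

Answer: n2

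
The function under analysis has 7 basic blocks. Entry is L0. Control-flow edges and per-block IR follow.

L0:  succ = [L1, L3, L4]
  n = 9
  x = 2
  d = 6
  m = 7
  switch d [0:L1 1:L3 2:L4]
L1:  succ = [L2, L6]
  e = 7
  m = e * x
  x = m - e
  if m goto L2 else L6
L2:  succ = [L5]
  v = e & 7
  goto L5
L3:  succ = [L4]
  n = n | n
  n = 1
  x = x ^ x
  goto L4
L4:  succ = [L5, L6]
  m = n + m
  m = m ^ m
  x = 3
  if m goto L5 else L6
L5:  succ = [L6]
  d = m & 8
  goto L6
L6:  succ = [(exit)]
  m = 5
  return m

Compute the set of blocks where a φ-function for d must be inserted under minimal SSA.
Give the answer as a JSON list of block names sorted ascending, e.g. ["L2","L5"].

idom tree: L1←L0 L2←L1 L3←L0 L4←L0 L5←L0 L6←L0
Join-block Dom:
  L4: preds {L0,L3}: {L0} ∩ {L0,L3} = {L0}; idom=L0
  L5: preds {L2,L4}: {L0,L1,L2} ∩ {L0,L4} = {L0}; idom=L0
  L6: preds {L1,L4,L5}: {L0,L1} ∩ {L0,L4} ∩ {L0,L5} = {L0}; idom=L0

Frontier:
  join L4 pred L0: · stop@L0
  join L4 pred L3: L3 stop@L0
  join L5 pred L2: L2→L1 stop@L0
  join L5 pred L4: L4 stop@L0
  join L6 pred L1: L1 stop@L0
  join L6 pred L4: L4 stop@L0
  join L6 pred L5: L5 stop@L0
  L0: DF=∅
  L1: DF={L5,L6}
  L2: DF={L5}
  L3: DF={L4}
  L4: DF={L5,L6}
  L5: DF={L6}
  L6: DF=∅

φ for d: defs {L0,L5}
  DF⁺ = {L6}

Answer: ["L6"]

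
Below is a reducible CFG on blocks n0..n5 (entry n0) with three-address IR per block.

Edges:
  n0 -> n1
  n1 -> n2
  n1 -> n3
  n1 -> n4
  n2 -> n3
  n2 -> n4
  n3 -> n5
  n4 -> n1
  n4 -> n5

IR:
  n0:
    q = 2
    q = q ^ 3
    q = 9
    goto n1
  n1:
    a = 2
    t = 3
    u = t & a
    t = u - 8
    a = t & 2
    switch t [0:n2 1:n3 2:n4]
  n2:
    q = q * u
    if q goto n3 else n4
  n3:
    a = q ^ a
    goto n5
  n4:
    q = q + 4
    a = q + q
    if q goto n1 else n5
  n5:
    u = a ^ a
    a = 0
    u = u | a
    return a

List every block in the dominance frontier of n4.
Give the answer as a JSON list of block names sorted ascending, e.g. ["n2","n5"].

idom tree: n1←n0 n2←n1 n3←n1 n4←n1 n5←n1
Join-block Dom:
  n1: preds {n0,n4}: {n0} ∩ {n0,n1,n4} = {n0}; idom=n0
  n3: preds {n1,n2}: {n0,n1} ∩ {n0,n1,n2} = {n0,n1}; idom=n1
  n4: preds {n1,n2}: {n0,n1} ∩ {n0,n1,n2} = {n0,n1}; idom=n1
  n5: preds {n3,n4}: {n0,n1,n3} ∩ {n0,n1,n4} = {n0,n1}; idom=n1

Frontier:
  join n1 pred n0: · stop@n0
  join n1 pred n4: n4→n1 stop@n0
  join n3 pred n1: · stop@n1
  join n3 pred n2: n2 stop@n1
  join n4 pred n1: · stop@n1
  join n4 pred n2: n2 stop@n1
  join n5 pred n3: n3 stop@n1
  join n5 pred n4: n4 stop@n1
  n0: DF=∅
  n1: DF={n1}
  n2: DF={n3,n4}
  n3: DF={n5}
  n4: DF={n1,n5}
  n5: DF=∅

DF(n4) = ["n1", "n5"]

Answer: ["n1", "n5"]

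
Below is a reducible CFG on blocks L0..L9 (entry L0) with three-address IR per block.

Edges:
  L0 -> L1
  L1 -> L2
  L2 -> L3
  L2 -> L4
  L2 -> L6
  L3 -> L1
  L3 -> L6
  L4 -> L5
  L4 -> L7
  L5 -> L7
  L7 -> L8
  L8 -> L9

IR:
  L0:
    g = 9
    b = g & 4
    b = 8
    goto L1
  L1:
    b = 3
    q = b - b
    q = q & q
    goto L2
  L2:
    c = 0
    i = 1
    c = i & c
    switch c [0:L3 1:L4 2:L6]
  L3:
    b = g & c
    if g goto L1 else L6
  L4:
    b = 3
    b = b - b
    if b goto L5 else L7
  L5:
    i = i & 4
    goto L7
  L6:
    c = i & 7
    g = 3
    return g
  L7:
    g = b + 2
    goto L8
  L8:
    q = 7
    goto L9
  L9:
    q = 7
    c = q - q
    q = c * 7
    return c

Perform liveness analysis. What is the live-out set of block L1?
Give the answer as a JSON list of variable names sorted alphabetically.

Answer: ["g"]

Analysis:
Per-block:
  L0: def={b,g} ue=∅
  L1: def={b,q} ue=∅
  L2: def={c,i} ue=∅
  L3: def={b} ue={c,g}
  L4: def={b} ue=∅
  L5: def={i} ue={i}
  L6: def={c,g} ue={i}
  L7: def={g} ue={b}
  L8: def={q} ue=∅
  L9: def={c,q} ue=∅

Liveness:
  L0: in=∅ out={g}
  L1: in={g} out={g}
  L2: in={g} out={c,g,i}
  L3: in={c,g,i} out={g,i}
  L4: in={i} out={b,i}
  L5: in={b,i} out={b}
  L6: in={i} out=∅
  L7: in={b} out=∅
  L8: in=∅ out=∅
  L9: in=∅ out=∅

live-out(L1) = ["g"]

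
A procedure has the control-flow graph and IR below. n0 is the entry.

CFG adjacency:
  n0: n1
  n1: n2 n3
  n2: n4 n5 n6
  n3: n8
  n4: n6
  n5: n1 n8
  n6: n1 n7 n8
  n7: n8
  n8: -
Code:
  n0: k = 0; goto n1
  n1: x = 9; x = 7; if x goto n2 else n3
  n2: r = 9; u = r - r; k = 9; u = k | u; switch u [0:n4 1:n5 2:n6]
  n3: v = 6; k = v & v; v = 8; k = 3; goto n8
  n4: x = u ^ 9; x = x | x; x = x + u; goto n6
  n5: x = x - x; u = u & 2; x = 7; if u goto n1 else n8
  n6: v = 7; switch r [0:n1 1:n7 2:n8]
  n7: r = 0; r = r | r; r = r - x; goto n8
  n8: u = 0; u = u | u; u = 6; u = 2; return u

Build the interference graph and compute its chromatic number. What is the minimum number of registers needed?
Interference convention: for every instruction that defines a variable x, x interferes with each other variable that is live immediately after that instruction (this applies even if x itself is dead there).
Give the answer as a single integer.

Per-block:
  n0: {k} / ∅
  n1: {x} / ∅
  n2: {k,r,u} / ∅
  n3: {k,v} / ∅
  n4: {x} / {u}
  n5: {u,x} / {u,x}
  n6: {v} / {r}
  n7: {r} / {x}
  n8: {u} / ∅

Liveness:
  n0 li=∅ lo=∅
  n1 li=∅ lo={x}
  n2 li={x} lo={r,u,x}
  n3 li=∅ lo=∅
  n4 li={r,u} lo={r,x}
  n5 li={u,x} lo=∅
  n6 li={r,x} lo={x}
  n7 li={x} lo=∅
  n8 li=∅ lo=∅

Conflict graph:
  k — {r,u,x}
  r — {k,u,v,x}
  u — {k,r,x}
  v — {r,x}
  x — {k,r,u,v}

Registers:
  lower bound: {k,r,u,x} mutually conflict ⇒ χ ≥ 4
  assign k→R2 r→R0 u→R3 v→R2 x→R1 — no edge inside a register ⇒ χ ≤ 4
  χ = 4

Answer: 4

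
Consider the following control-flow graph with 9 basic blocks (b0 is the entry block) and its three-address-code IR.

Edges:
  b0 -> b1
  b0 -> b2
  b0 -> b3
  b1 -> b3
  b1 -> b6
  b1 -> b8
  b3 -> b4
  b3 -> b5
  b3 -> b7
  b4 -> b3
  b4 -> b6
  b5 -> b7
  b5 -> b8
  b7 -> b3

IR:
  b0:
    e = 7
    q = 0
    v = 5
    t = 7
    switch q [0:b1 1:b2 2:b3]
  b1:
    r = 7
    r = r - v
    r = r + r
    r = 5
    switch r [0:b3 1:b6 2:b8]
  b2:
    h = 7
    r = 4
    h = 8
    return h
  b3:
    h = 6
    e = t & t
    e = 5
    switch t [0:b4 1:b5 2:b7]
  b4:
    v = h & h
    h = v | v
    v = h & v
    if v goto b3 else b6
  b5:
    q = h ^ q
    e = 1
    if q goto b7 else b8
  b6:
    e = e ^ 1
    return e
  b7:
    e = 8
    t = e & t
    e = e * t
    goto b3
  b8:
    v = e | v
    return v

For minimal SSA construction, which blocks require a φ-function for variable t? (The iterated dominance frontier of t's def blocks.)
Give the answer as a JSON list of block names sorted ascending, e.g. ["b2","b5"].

Answer: ["b3", "b6", "b8"]

Analysis:
idom tree: b1←b0 b2←b0 b3←b0 b4←b3 b5←b3 b6←b0 b7←b3 b8←b0
Dom∩ at merges:
  b3: preds {b0,b1,b4,b7}: {b0} ∩ {b0,b1} ∩ {b0,b3,b4} ∩ {b0,b3,b7} = {b0}; idom=b0
  b6: preds {b1,b4}: {b0,b1} ∩ {b0,b3,b4} = {b0}; idom=b0
  b7: preds {b3,b5}: {b0,b3} ∩ {b0,b3,b5} = {b0,b3}; idom=b3
  b8: preds {b1,b5}: {b0,b1} ∩ {b0,b3,b5} = {b0}; idom=b0

DF walk-up:
  b3←b0: walk · to b0
  b3←b1: walk b1 to b0
  b3←b4: walk b4→b3 to b0
  b3←b7: walk b7→b3 to b0
  b6←b1: walk b1 to b0
  b6←b4: walk b4→b3 to b0
  b7←b3: walk · to b3
  b7←b5: walk b5 to b3
  b8←b1: walk b1 to b0
  b8←b5: walk b5→b3 to b0
  b0: DF=∅
  b1: DF={b3,b6,b8}
  b2: DF=∅
  b3: DF={b3,b6,b8}
  b4: DF={b3,b6}
  b5: DF={b7,b8}
  b6: DF=∅
  b7: DF={b3}
  b8: DF=∅

φ for t: defs {b0,b7}
  DF⁺ = {b3,b6,b8}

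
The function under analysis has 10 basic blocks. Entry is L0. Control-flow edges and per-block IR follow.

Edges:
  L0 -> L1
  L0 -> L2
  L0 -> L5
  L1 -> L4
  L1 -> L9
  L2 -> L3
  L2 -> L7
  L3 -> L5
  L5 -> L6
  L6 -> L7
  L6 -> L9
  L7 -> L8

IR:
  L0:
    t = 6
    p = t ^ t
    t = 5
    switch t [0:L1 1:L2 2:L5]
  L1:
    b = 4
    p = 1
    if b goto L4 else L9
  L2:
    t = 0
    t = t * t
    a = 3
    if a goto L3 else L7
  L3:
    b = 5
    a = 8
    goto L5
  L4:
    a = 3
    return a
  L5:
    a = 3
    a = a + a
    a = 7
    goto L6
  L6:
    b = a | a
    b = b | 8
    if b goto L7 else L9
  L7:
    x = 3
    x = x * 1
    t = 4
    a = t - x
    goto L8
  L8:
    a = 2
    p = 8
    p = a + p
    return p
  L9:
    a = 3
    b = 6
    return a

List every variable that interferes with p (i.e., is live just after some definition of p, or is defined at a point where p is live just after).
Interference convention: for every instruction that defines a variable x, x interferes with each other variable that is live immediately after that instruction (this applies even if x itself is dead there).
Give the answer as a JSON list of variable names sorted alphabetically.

Answer: ["a", "b"]

Working:
def/use:
  L0: def={p,t} ue=∅
  L1: def={b,p} ue=∅
  L2: def={a,t} ue=∅
  L3: def={a,b} ue=∅
  L4: def={a} ue=∅
  L5: def={a} ue=∅
  L6: def={b} ue={a}
  L7: def={a,t,x} ue=∅
  L8: def={a,p} ue=∅
  L9: def={a,b} ue=∅

Liveness:
  live L0: ∅→∅
  live L1: ∅→∅
  live L2: ∅→∅
  live L3: ∅→∅
  live L4: ∅→∅
  live L5: ∅→{a}
  live L6: {a}→∅
  live L7: ∅→∅
  live L8: ∅→∅
  live L9: ∅→∅

Interfere edges:
  a: {b,p}
  b: {a,p}
  p: {a,b}
  t: {x}
  x: {t}

N(p) = ["a", "b"]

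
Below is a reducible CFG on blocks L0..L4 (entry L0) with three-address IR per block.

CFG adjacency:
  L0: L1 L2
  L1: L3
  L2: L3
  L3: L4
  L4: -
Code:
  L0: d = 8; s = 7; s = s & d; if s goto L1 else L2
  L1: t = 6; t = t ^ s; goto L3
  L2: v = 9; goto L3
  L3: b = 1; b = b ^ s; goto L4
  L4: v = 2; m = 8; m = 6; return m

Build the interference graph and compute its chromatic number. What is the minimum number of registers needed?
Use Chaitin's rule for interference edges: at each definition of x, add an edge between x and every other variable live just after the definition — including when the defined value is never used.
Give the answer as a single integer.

Answer: 2

Derivation:
def/use:
  L0: {d,s} / ∅
  L1: {t} / {s}
  L2: {v} / ∅
  L3: {b} / {s}
  L4: {m,v} / ∅

Backward fixpoint:
  live L0: ∅→{s}
  live L1: {s}→{s}
  live L2: {s}→{s}
  live L3: {s}→∅
  live L4: ∅→∅

Interfere edges:
  b↔{s}
  d↔{s}
  m↔∅
  s↔{b,d,t,v}
  t↔{s}
  v↔{s}

Registers:
  clique {b,s} ⇒ need ≥ 2
  2-colouring: c0={m,s}  c1={b,d,t,v}
  χ = 2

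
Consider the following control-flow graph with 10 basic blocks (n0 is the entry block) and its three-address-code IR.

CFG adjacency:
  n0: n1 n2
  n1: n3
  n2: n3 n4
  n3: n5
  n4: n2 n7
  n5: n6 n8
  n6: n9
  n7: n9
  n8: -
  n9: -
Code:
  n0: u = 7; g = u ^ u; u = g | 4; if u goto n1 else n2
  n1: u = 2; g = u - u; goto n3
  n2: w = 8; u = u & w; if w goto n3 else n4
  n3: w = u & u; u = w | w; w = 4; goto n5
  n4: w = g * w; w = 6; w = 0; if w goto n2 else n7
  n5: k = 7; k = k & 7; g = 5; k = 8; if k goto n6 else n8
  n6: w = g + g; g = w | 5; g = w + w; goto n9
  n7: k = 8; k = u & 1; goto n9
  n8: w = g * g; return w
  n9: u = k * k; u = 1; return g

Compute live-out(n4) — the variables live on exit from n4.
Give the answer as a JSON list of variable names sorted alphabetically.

Answer: ["g", "u"]

Working:
Per-block:
  n0: def={g,u} ue=∅
  n1: def={g,u} ue=∅
  n2: def={u,w} ue={u}
  n3: def={u,w} ue={u}
  n4: def={w} ue={g,w}
  n5: def={g,k} ue=∅
  n6: def={g,w} ue={g}
  n7: def={k} ue={u}
  n8: def={w} ue={g}
  n9: def={u} ue={g,k}

Live sets:
  n0: in=∅ out={g,u}
  n1: in=∅ out={u}
  n2: in={g,u} out={g,u,w}
  n3: in={u} out=∅
  n4: in={g,u,w} out={g,u}
  n5: in=∅ out={g,k}
  n6: in={g,k} out={g,k}
  n7: in={g,u} out={g,k}
  n8: in={g} out=∅
  n9: in={g,k} out=∅

live-out(n4) = ["g", "u"]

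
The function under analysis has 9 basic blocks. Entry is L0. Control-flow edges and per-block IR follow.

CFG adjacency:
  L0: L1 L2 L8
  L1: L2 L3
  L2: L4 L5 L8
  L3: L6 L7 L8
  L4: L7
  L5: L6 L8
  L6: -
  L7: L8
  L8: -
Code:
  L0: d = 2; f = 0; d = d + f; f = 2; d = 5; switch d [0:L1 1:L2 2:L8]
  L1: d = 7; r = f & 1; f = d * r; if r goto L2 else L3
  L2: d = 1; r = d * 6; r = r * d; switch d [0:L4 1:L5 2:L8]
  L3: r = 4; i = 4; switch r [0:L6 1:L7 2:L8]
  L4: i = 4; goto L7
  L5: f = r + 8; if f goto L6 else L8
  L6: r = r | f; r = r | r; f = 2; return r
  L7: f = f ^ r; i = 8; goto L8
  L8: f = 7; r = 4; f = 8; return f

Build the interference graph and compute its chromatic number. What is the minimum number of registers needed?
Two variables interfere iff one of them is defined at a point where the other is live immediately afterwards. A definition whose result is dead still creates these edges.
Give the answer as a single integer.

Answer: 3

Derivation:
Block summaries:
  L0: def={d,f} ue=∅
  L1: def={d,f,r} ue={f}
  L2: def={d,r} ue=∅
  L3: def={i,r} ue=∅
  L4: def={i} ue=∅
  L5: def={f} ue={r}
  L6: def={f,r} ue={f,r}
  L7: def={f,i} ue={f,r}
  L8: def={f,r} ue=∅

Backward fixpoint:
  L0: in=∅ out={f}
  L1: in={f} out={f}
  L2: in={f} out={f,r}
  L3: in={f} out={f,r}
  L4: in={f,r} out={f,r}
  L5: in={r} out={f,r}
  L6: in={f,r} out=∅
  L7: in={f,r} out=∅
  L8: in=∅ out=∅

Interfere edges:
  d: {f,r}
  f: {d,i,r}
  i: {f,r}
  r: {d,f,i}

Chromatic number:
  lower bound: {d,f,r} mutually conflict ⇒ χ ≥ 3
  assign d→r2 f→r0 i→r2 r→r1 — no edge inside a register ⇒ χ ≤ 3
  χ = 3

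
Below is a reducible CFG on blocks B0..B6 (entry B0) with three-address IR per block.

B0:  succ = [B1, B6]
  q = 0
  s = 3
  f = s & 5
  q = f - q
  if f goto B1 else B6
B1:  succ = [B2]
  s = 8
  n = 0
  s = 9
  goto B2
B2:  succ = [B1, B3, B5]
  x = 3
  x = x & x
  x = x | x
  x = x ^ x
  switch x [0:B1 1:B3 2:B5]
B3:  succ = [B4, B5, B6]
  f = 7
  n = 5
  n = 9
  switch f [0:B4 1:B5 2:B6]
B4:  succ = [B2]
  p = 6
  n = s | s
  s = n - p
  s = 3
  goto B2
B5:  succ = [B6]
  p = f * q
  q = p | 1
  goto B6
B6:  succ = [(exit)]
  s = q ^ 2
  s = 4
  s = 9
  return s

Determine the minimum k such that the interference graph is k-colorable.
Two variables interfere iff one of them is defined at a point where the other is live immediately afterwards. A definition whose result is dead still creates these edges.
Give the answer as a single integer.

Per-block:
  B0: {f,q,s} / ∅
  B1: {n,s} / ∅
  B2: {x} / ∅
  B3: {f,n} / ∅
  B4: {n,p,s} / {s}
  B5: {p,q} / {f,q}
  B6: {s} / {q}

Live sets:
  B0: in=∅ out={f,q}
  B1: in={f,q} out={f,q,s}
  B2: in={f,q,s} out={f,q,s}
  B3: in={q,s} out={f,q,s}
  B4: in={f,q,s} out={f,q,s}
  B5: in={f,q} out={q}
  B6: in={q} out=∅

Interference:
  f: {n,p,q,s,x}
  n: {f,p,q,s}
  p: {f,n,q,s}
  q: {f,n,p,s,x}
  s: {f,n,p,q,x}
  x: {f,q,s}

Chromatic number:
  lower bound: {f,n,p,q,s} mutually conflict ⇒ χ ≥ 5
  5-colouring: R0={f}  R1={q}  R2={s}  R3={n,x}  R4={p}
  χ = 5

Answer: 5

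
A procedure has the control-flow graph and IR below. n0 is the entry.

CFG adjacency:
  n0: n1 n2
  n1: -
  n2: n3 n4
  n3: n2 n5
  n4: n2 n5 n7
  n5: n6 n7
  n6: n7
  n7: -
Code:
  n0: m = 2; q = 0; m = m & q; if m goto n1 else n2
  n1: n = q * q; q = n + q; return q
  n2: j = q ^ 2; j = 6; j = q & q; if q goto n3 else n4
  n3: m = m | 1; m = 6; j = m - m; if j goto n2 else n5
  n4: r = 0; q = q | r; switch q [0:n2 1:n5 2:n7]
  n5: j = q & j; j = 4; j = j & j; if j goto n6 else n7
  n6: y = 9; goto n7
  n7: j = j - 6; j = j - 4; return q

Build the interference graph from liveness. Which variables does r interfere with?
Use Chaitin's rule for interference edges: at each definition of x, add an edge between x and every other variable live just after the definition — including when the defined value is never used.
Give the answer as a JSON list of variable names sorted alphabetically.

Per-block:
  n0: {m,q} / ∅
  n1: {n,q} / {q}
  n2: {j} / {q}
  n3: {j,m} / {m}
  n4: {q,r} / {q}
  n5: {j} / {j,q}
  n6: {y} / ∅
  n7: {j} / {j,q}

Live sets:
  live n0: ∅→{m,q}
  live n1: {q}→∅
  live n2: {m,q}→{j,m,q}
  live n3: {m,q}→{j,m,q}
  live n4: {j,m,q}→{j,m,q}
  live n5: {j,q}→{j,q}
  live n6: {j,q}→{j,q}
  live n7: {j,q}→∅

Interfere edges:
  j↔{m,q,r,y}
  m↔{j,q,r}
  n↔{q}
  q↔{j,m,n,r,y}
  r↔{j,m,q}
  y↔{j,q}

N(r) = ["j", "m", "q"]

Answer: ["j", "m", "q"]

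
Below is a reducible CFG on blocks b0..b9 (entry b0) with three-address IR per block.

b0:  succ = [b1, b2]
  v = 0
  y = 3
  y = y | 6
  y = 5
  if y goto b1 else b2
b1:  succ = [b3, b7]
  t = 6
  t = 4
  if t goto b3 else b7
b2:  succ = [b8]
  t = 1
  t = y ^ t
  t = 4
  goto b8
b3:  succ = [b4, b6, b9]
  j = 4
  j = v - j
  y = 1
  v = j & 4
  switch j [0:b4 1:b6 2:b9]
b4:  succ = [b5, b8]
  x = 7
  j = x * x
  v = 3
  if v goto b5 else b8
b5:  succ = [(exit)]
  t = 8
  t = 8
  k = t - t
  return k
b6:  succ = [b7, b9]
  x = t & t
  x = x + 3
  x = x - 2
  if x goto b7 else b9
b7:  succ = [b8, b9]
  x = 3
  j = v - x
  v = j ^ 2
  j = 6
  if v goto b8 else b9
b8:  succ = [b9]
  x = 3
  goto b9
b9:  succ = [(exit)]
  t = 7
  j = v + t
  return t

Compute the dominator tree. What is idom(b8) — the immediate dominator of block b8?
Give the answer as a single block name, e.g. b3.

idom tree: b1←b0 b2←b0 b3←b1 b4←b3 b5←b4 b6←b3 b7←b1 b8←b0 b9←b0
Dom at joins:
  b7: preds {b1,b6}: {b0,b1} ∩ {b0,b1,b3,b6} = {b0,b1}; idom=b1
  b8: preds {b2,b4,b7}: {b0,b2} ∩ {b0,b1,b3,b4} ∩ {b0,b1,b7} = {b0}; idom=b0
  b9: preds {b3,b6,b7,b8}: {b0,b1,b3} ∩ {b0,b1,b3,b6} ∩ {b0,b1,b7} ∩ {b0,b8} = {b0}; idom=b0

idom(b8) = b0

Answer: b0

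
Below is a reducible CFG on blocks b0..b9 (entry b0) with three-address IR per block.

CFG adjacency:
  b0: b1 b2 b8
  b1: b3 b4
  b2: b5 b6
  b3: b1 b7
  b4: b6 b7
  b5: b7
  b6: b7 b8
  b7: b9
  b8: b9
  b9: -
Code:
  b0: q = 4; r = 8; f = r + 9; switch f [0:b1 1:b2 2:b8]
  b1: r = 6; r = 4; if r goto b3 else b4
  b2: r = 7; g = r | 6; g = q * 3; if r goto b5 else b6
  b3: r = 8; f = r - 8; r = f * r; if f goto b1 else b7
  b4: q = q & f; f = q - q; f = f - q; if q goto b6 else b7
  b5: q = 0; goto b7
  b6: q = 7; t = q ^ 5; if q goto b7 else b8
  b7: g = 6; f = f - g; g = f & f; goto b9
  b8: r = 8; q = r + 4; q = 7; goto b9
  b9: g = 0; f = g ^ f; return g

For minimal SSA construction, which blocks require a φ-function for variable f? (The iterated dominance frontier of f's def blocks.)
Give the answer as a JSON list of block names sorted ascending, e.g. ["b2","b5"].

Answer: ["b1", "b6", "b7", "b8", "b9"]

Working:
idom tree: b1←b0 b2←b0 b3←b1 b4←b1 b5←b2 b6←b0 b7←b0 b8←b0 b9←b0
Dom∩ at merges:
  b1: preds {b0,b3}: {b0} ∩ {b0,b1,b3} = {b0}; idom=b0
  b6: preds {b2,b4}: {b0,b2} ∩ {b0,b1,b4} = {b0}; idom=b0
  b7: preds {b3,b4,b5,b6}: {b0,b1,b3} ∩ {b0,b1,b4} ∩ {b0,b2,b5} ∩ {b0,b6} = {b0}; idom=b0
  b8: preds {b0,b6}: {b0} ∩ {b0,b6} = {b0}; idom=b0
  b9: preds {b7,b8}: {b0,b7} ∩ {b0,b8} = {b0}; idom=b0

DF derivation:
  b1←b0: walk · to b0
  b1←b3: walk b3→b1 to b0
  b6←b2: walk b2 to b0
  b6←b4: walk b4→b1 to b0
  b7←b3: walk b3→b1 to b0
  b7←b4: walk b4→b1 to b0
  b7←b5: walk b5→b2 to b0
  b7←b6: walk b6 to b0
  b8←b0: walk · to b0
  b8←b6: walk b6 to b0
  b9←b7: walk b7 to b0
  b9←b8: walk b8 to b0
  DF(b0)=∅
  DF(b1)={b1,b6,b7}
  DF(b2)={b6,b7}
  DF(b3)={b1,b7}
  DF(b4)={b6,b7}
  DF(b5)={b7}
  DF(b6)={b7,b8}
  DF(b7)={b9}
  DF(b8)={b9}
  DF(b9)=∅

φ for f: defs {b0,b3,b4,b7,b9}
  DF⁺ = {b1,b6,b7,b8,b9}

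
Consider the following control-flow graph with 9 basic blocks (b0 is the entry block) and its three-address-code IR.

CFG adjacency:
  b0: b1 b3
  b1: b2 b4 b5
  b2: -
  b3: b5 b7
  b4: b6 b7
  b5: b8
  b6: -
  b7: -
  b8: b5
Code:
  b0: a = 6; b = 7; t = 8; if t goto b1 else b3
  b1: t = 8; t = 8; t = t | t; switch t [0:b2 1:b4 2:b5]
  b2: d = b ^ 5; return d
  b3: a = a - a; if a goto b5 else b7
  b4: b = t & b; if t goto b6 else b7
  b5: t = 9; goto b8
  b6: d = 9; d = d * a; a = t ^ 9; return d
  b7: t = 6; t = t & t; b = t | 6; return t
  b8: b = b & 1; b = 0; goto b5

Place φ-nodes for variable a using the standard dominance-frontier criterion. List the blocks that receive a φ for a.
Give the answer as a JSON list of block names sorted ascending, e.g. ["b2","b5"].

idom tree: b1←b0 b2←b1 b3←b0 b4←b1 b5←b0 b6←b4 b7←b0 b8←b5
Dom at joins:
  b5: preds {b1,b3,b8}: {b0,b1} ∩ {b0,b3} ∩ {b0,b5,b8} = {b0}; idom=b0
  b7: preds {b3,b4}: {b0,b3} ∩ {b0,b1,b4} = {b0}; idom=b0

DF derivation:
  join b5 pred b1: b1 stop@b0
  join b5 pred b3: b3 stop@b0
  join b5 pred b8: b8→b5 stop@b0
  join b7 pred b3: b3 stop@b0
  join b7 pred b4: b4→b1 stop@b0
  DF(b0)=∅
  DF(b1)={b5,b7}
  DF(b2)=∅
  DF(b3)={b5,b7}
  DF(b4)={b7}
  DF(b5)={b5}
  DF(b6)=∅
  DF(b7)=∅
  DF(b8)={b5}

φ for a: defs {b0,b3,b6}
  DF⁺ = {b5,b7}

Answer: ["b5", "b7"]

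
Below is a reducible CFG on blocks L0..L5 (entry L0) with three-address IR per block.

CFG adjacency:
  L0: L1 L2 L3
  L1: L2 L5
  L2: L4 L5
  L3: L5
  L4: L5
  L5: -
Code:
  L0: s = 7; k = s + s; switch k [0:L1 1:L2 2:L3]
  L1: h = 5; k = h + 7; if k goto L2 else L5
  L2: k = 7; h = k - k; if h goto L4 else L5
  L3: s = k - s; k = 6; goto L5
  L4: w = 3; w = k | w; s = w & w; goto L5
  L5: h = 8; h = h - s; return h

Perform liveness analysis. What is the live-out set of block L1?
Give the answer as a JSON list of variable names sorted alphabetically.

def/use:
  L0 def {k,s} use ∅
  L1 def {h,k} use ∅
  L2 def {h,k} use ∅
  L3 def {k,s} use {k,s}
  L4 def {s,w} use {k}
  L5 def {h} use {s}

Liveness:
  live L0: ∅→{k,s}
  live L1: {s}→{s}
  live L2: {s}→{k,s}
  live L3: {k,s}→{s}
  live L4: {k}→{s}
  live L5: {s}→∅

live-out(L1) = ["s"]

Answer: ["s"]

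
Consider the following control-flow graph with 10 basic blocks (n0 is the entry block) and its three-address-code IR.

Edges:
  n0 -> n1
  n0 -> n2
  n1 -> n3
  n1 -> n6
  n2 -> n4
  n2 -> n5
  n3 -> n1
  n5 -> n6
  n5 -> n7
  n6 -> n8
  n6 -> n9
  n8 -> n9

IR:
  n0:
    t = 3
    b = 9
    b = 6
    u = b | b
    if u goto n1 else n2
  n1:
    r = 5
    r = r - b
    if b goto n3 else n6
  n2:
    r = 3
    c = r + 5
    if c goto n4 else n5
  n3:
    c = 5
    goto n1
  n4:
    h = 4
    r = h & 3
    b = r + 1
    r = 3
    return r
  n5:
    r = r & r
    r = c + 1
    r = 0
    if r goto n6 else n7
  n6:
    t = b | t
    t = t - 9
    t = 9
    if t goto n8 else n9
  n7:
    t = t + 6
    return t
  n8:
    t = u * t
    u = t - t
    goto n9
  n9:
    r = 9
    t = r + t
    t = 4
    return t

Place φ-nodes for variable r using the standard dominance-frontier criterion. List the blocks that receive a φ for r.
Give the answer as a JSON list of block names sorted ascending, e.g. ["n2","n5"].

Answer: ["n1", "n6"]

Working:
idom tree: n1←n0 n2←n0 n3←n1 n4←n2 n5←n2 n6←n0 n7←n5 n8←n6 n9←n6
Dom∩ at merges:
  n1: preds {n0,n3}: {n0} ∩ {n0,n1,n3} = {n0}; idom=n0
  n6: preds {n1,n5}: {n0,n1} ∩ {n0,n2,n5} = {n0}; idom=n0
  n9: preds {n6,n8}: {n0,n6} ∩ {n0,n6,n8} = {n0,n6}; idom=n6

DF walk-up:
  join n1 pred n0: · stop@n0
  join n1 pred n3: n3→n1 stop@n0
  join n6 pred n1: n1 stop@n0
  join n6 pred n5: n5→n2 stop@n0
  join n9 pred n6: · stop@n6
  join n9 pred n8: n8 stop@n6
  n0: DF=∅
  n1: DF={n1,n6}
  n2: DF={n6}
  n3: DF={n1}
  n4: DF=∅
  n5: DF={n6}
  n6: DF=∅
  n7: DF=∅
  n8: DF={n9}
  n9: DF=∅

φ for r: defs {n1,n2,n4,n5,n9}
  DF⁺ = {n1,n6}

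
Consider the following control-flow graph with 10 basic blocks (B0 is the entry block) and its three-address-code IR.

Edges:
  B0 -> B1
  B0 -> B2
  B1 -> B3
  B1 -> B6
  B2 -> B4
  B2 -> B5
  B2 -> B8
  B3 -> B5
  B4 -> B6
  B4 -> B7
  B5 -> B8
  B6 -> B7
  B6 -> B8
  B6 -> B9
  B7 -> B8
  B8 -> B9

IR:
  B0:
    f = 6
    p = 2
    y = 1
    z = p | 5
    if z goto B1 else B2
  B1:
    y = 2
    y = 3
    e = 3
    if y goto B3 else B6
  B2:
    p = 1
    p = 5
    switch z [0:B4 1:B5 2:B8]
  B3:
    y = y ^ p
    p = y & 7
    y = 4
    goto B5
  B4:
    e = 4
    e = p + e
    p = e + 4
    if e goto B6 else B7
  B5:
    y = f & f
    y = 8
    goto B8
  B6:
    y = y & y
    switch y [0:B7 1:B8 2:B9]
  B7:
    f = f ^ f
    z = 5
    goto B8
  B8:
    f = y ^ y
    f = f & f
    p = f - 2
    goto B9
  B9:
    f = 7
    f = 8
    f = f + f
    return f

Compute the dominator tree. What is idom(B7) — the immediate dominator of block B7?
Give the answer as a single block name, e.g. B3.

idom tree: B1←B0 B2←B0 B3←B1 B4←B2 B5←B0 B6←B0 B7←B0 B8←B0 B9←B0
Join-block Dom:
  B5: preds {B2,B3}: {B0,B2} ∩ {B0,B1,B3} = {B0}; idom=B0
  B6: preds {B1,B4}: {B0,B1} ∩ {B0,B2,B4} = {B0}; idom=B0
  B7: preds {B4,B6}: {B0,B2,B4} ∩ {B0,B6} = {B0}; idom=B0
  B8: preds {B2,B5,B6,B7}: {B0,B2} ∩ {B0,B5} ∩ {B0,B6} ∩ {B0,B7} = {B0}; idom=B0
  B9: preds {B6,B8}: {B0,B6} ∩ {B0,B8} = {B0}; idom=B0

idom(B7) = B0

Answer: B0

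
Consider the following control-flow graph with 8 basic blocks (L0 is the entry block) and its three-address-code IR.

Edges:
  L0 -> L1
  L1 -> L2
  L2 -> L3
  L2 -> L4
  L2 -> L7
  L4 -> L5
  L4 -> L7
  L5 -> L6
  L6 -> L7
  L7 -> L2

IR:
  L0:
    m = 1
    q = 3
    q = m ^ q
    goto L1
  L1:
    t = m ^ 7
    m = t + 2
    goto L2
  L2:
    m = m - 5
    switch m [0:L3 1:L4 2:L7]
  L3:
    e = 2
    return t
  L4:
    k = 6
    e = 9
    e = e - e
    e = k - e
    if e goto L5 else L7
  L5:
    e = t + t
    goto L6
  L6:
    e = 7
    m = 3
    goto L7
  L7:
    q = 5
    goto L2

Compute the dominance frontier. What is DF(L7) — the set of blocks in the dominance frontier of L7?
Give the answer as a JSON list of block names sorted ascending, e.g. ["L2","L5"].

idom tree: L1←L0 L2←L1 L3←L2 L4←L2 L5←L4 L6←L5 L7←L2
Dom at joins:
  L2: preds {L1,L7}: {L0,L1} ∩ {L0,L1,L2,L7} = {L0,L1}; idom=L1
  L7: preds {L2,L4,L6}: {L0,L1,L2} ∩ {L0,L1,L2,L4} ∩ {L0,L1,L2,L4,L5,L6} = {L0,L1,L2}; idom=L2

DF derivation:
  join L2 pred L1: · stop@L1
  join L2 pred L7: L7→L2 stop@L1
  join L7 pred L2: · stop@L2
  join L7 pred L4: L4 stop@L2
  join L7 pred L6: L6→L5→L4 stop@L2
  L0 → ∅
  L1 → ∅
  L2 → {L2}
  L3 → ∅
  L4 → {L7}
  L5 → {L7}
  L6 → {L7}
  L7 → {L2}

DF(L7) = ["L2"]

Answer: ["L2"]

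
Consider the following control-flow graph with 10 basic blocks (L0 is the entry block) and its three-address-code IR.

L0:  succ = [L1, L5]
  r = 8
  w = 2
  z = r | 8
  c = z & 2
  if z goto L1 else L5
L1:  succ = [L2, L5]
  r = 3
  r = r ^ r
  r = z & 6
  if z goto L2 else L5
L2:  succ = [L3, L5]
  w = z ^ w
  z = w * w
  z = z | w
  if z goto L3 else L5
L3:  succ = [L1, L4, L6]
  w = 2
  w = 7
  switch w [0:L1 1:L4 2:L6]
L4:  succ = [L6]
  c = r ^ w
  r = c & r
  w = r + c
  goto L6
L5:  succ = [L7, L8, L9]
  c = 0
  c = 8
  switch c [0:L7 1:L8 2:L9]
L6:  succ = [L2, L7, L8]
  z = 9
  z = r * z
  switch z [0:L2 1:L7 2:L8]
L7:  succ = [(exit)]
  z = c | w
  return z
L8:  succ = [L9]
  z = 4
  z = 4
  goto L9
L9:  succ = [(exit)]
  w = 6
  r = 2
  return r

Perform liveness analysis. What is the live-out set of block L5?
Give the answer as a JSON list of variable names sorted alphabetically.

Per-block:
  L0: {c,r,w,z} / ∅
  L1: {r} / {z}
  L2: {w,z} / {w,z}
  L3: {w} / ∅
  L4: {c,r,w} / {r,w}
  L5: {c} / ∅
  L6: {z} / {r}
  L7: {z} / {c,w}
  L8: {z} / ∅
  L9: {r,w} / ∅

Live sets:
  live L0: ∅→{c,w,z}
  live L1: {c,w,z}→{c,r,w,z}
  live L2: {c,r,w,z}→{c,r,w,z}
  live L3: {c,r,z}→{c,r,w,z}
  live L4: {r,w}→{c,r,w}
  live L5: {w}→{c,w}
  live L6: {c,r,w}→{c,r,w,z}
  live L7: {c,w}→∅
  live L8: ∅→∅
  live L9: ∅→∅

live-out(L5) = ["c", "w"]

Answer: ["c", "w"]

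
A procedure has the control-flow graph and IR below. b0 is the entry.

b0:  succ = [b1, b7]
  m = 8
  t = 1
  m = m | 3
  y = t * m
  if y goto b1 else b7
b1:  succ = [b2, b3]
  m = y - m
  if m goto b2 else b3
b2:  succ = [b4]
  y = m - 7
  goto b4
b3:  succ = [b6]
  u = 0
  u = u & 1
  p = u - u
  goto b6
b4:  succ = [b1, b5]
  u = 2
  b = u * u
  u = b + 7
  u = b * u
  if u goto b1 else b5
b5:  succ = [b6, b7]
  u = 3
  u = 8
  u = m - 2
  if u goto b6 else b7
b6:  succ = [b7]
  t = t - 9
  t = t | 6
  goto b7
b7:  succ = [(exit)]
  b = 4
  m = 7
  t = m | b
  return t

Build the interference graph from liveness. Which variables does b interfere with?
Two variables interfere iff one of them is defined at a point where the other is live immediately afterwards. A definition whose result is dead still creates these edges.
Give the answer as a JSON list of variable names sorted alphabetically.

Answer: ["m", "t", "u", "y"]

Working:
Per-block:
  b0 def {m,t,y} use ∅
  b1 def {m} use {m,y}
  b2 def {y} use {m}
  b3 def {p,u} use ∅
  b4 def {b,u} use ∅
  b5 def {u} use {m}
  b6 def {t} use {t}
  b7 def {b,m,t} use ∅

Live sets:
  b0 li=∅ lo={m,t,y}
  b1 li={m,t,y} lo={m,t}
  b2 li={m,t} lo={m,t,y}
  b3 li={t} lo={t}
  b4 li={m,t,y} lo={m,t,y}
  b5 li={m,t} lo={t}
  b6 li={t} lo=∅
  b7 li=∅ lo=∅

Interfere edges:
  b — {m,t,u,y}
  m — {b,t,u,y}
  p — {t}
  t — {b,m,p,u,y}
  u — {b,m,t,y}
  y — {b,m,t,u}

N(b) = ["m", "t", "u", "y"]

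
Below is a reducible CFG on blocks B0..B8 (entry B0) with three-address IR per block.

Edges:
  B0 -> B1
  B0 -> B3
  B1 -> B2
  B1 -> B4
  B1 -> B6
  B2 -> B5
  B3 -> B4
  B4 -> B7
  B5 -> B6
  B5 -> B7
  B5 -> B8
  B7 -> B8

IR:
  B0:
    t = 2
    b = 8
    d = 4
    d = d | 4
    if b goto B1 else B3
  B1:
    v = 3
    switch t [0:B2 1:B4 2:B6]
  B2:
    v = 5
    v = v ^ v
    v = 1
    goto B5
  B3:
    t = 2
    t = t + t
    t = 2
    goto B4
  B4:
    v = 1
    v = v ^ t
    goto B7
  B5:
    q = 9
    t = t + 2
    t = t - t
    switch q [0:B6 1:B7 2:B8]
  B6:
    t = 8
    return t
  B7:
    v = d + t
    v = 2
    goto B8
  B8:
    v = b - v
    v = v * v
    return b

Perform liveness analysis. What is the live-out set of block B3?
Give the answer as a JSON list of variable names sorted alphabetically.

Per-block:
  B0 def {b,d,t} use ∅
  B1 def {v} use {t}
  B2 def {v} use ∅
  B3 def {t} use ∅
  B4 def {v} use {t}
  B5 def {q,t} use {t}
  B6 def {t} use ∅
  B7 def {v} use {d,t}
  B8 def {v} use {b,v}

Liveness:
  B0 li=∅ lo={b,d,t}
  B1 li={b,d,t} lo={b,d,t}
  B2 li={b,d,t} lo={b,d,t,v}
  B3 li={b,d} lo={b,d,t}
  B4 li={b,d,t} lo={b,d,t}
  B5 li={b,d,t,v} lo={b,d,t,v}
  B6 li=∅ lo=∅
  B7 li={b,d,t} lo={b,v}
  B8 li={b,v} lo=∅

live-out(B3) = ["b", "d", "t"]

Answer: ["b", "d", "t"]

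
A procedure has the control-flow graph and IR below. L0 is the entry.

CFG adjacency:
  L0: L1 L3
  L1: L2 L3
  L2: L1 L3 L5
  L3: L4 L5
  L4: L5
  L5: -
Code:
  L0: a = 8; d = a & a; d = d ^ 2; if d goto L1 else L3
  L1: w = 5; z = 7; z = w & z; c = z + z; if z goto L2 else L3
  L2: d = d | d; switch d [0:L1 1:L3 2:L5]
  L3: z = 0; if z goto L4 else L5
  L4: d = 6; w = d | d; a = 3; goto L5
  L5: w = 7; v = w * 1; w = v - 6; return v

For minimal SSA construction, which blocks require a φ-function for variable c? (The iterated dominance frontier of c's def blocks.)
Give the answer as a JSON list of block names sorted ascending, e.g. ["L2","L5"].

Answer: ["L1", "L3", "L5"]

Derivation:
idom tree: L1←L0 L2←L1 L3←L0 L4←L3 L5←L0
Join-block Dom:
  L1: preds {L0,L2}: {L0} ∩ {L0,L1,L2} = {L0}; idom=L0
  L3: preds {L0,L1,L2}: {L0} ∩ {L0,L1} ∩ {L0,L1,L2} = {L0}; idom=L0
  L5: preds {L2,L3,L4}: {L0,L1,L2} ∩ {L0,L3} ∩ {L0,L3,L4} = {L0}; idom=L0

DF derivation:
  L1←L0: walk · to L0
  L1←L2: walk L2→L1 to L0
  L3←L0: walk · to L0
  L3←L1: walk L1 to L0
  L3←L2: walk L2→L1 to L0
  L5←L2: walk L2→L1 to L0
  L5←L3: walk L3 to L0
  L5←L4: walk L4→L3 to L0
  DF(L0)=∅
  DF(L1)={L1,L3,L5}
  DF(L2)={L1,L3,L5}
  DF(L3)={L5}
  DF(L4)={L5}
  DF(L5)=∅

φ for c: defs {L1}
  DF⁺ = {L1,L3,L5}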